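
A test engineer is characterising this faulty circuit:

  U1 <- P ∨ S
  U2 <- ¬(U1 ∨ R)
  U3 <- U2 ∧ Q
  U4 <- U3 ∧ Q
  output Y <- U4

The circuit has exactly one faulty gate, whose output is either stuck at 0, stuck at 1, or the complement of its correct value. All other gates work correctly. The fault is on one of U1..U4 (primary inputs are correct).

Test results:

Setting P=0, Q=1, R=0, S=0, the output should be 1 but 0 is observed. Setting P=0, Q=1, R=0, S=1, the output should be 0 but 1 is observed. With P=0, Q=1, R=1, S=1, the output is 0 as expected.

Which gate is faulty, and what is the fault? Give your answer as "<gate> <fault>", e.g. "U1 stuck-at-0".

U1 inverted output

Fault-free values for test 1 (P=0, Q=1, R=0, S=0): U1=0, U2=1, U3=1, U4=1, giving Y=1. Observed 0.
Test 1: faults giving observed 0 are {U1 stuck-at-1, U1 inverted output, U2 stuck-at-0, U2 inverted output, U3 stuck-at-0, U3 inverted output, U4 stuck-at-0, U4 inverted output}.
Test 2 (P=0, Q=1, R=0, S=1): fault-free U1=1, U2=0, U3=0, U4=0 → 0; observed 1. Eliminates U1 stuck-at-1, U2 stuck-at-0, U3 stuck-at-0, U4 stuck-at-0.
Test 3 (P=0, Q=1, R=1, S=1): fault-free U1=1, U2=0, U3=0, U4=0 → 0; observed 0. Eliminates U2 inverted output, U3 inverted output, U4 inverted output.
Only U1 inverted output is consistent with every test.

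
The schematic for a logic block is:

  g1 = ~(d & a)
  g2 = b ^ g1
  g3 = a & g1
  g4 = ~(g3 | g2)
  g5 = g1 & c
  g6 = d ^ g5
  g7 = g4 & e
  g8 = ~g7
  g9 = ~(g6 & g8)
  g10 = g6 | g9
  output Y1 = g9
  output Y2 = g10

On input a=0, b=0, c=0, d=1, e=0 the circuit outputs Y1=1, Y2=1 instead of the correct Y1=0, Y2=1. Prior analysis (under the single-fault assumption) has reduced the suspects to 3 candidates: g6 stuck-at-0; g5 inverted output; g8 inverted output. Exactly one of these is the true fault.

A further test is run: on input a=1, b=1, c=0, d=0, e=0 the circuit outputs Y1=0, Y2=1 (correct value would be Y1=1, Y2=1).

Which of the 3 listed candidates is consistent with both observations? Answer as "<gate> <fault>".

Evaluate each candidate on input a=1, b=1, c=0, d=0, e=0:
  g6 stuck-at-0: g1=1, g2=0, g3=1, g4=0, g5=0, g6=0 [stuck-at-0], g7=0, g8=1, g9=1, g10=1 → Y1=1, Y2=1 — eliminated
  g5 inverted output: g1=1, g2=0, g3=1, g4=0, g5=1 [inverted output], g6=1, g7=0, g8=1, g9=0, g10=1 → Y1=0, Y2=1 — matches
  g8 inverted output: g1=1, g2=0, g3=1, g4=0, g5=0, g6=0, g7=0, g8=0 [inverted output], g9=1, g10=1 → Y1=1, Y2=1 — eliminated
Only g5 inverted output reproduces the observed Y1=0, Y2=1.

g5 inverted output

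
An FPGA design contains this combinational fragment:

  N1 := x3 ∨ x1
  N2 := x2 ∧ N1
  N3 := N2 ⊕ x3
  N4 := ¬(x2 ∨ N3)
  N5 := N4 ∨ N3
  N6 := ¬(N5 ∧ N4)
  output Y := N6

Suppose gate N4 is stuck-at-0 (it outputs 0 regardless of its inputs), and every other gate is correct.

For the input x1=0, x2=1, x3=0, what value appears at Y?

Propagate with N4 forced: N1=0, N2=0, N3=0, N4=0 [stuck-at-0], N5=0, N6=1.
So Y = 1. (Same as the fault-free value — the fault is masked on this input.)

1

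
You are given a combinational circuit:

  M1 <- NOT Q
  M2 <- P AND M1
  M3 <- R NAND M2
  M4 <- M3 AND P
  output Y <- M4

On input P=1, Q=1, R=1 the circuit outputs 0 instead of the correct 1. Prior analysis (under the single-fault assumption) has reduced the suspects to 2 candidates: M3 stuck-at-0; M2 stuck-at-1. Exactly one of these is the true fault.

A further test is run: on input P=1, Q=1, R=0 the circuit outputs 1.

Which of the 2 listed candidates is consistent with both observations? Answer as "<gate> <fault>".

Evaluate each candidate on input P=1, Q=1, R=0:
  M3 stuck-at-0: M1=0, M2=0, M3=0 [stuck-at-0], M4=0 → 0 — eliminated
  M2 stuck-at-1: M1=0, M2=1 [stuck-at-1], M3=1, M4=1 → 1 — matches
Only M2 stuck-at-1 reproduces the observed 1.

M2 stuck-at-1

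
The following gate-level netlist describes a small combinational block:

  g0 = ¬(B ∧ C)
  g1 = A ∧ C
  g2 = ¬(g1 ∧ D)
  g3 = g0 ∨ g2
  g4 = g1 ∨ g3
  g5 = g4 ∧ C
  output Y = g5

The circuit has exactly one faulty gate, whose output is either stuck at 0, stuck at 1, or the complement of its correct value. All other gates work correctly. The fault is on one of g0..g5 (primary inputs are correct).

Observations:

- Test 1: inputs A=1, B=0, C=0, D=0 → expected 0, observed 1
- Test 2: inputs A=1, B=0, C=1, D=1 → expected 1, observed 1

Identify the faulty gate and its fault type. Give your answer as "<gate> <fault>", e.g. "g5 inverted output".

g5 stuck-at-1

Fault-free values for test 1 (A=1, B=0, C=0, D=0): g0=1, g1=0, g2=1, g3=1, g4=1, g5=0, giving Y=0. Observed 1.
Test 1: faults giving observed 1 are {g5 stuck-at-1, g5 inverted output}.
Test 2 (A=1, B=0, C=1, D=1): fault-free g0=1, g1=1, g2=0, g3=1, g4=1, g5=1 → 1; observed 1. Eliminates g5 inverted output.
Only g5 stuck-at-1 is consistent with every test.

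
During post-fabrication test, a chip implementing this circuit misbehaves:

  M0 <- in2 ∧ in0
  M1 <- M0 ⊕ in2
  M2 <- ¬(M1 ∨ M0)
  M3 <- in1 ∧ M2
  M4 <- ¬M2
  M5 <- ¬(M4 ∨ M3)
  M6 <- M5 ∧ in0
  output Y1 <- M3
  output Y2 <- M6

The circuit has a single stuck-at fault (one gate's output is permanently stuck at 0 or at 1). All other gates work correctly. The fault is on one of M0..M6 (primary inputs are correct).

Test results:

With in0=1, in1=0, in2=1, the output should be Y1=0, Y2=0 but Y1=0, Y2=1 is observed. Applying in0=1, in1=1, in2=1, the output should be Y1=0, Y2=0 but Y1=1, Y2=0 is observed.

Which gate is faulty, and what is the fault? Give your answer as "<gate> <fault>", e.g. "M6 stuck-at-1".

Fault-free values for test 1 (in0=1, in1=0, in2=1): M0=1, M1=0, M2=0, M3=0, M4=1, M5=0, M6=0, giving Y1=0, Y2=0. Observed Y1=0, Y2=1.
Test 1: faults giving observed Y1=0, Y2=1 are {M2 stuck-at-1, M4 stuck-at-0, M5 stuck-at-1, M6 stuck-at-1}.
Test 2 (in0=1, in1=1, in2=1): fault-free M0=1, M1=0, M2=0, M3=0, M4=1, M5=0, M6=0 → Y1=0, Y2=0; observed Y1=1, Y2=0. Eliminates M4 stuck-at-0, M5 stuck-at-1, M6 stuck-at-1.
Only M2 stuck-at-1 is consistent with every test.

M2 stuck-at-1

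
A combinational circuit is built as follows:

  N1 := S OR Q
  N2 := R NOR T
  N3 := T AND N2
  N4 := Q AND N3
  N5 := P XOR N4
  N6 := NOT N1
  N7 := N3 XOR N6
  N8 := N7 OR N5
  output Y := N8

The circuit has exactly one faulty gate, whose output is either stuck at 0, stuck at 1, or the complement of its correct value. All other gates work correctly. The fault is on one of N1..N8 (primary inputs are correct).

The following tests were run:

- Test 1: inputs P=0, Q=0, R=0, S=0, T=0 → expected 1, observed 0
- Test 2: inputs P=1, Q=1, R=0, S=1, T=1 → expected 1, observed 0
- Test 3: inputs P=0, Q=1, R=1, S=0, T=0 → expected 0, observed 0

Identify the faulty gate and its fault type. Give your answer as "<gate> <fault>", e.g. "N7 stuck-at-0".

Fault-free values for test 1 (P=0, Q=0, R=0, S=0, T=0): N1=0, N2=1, N3=0, N4=0, N5=0, N6=1, N7=1, N8=1, giving Y=1. Observed 0.
Test 1: faults giving observed 0 are {N1 stuck-at-1, N1 inverted output, N3 stuck-at-1, N3 inverted output, N6 stuck-at-0, N6 inverted output, N7 stuck-at-0, N7 inverted output, N8 stuck-at-0, N8 inverted output}.
Test 2 (P=1, Q=1, R=0, S=1, T=1): fault-free N1=1, N2=0, N3=0, N4=0, N5=1, N6=0, N7=0, N8=1 → 1; observed 0. Eliminates N1 stuck-at-1, N1 inverted output, N3 stuck-at-1, N3 inverted output, N6 stuck-at-0, N6 inverted output, N7 stuck-at-0, N7 inverted output.
Test 3 (P=0, Q=1, R=1, S=0, T=0): fault-free N1=1, N2=0, N3=0, N4=0, N5=0, N6=0, N7=0, N8=0 → 0; observed 0. Eliminates N8 inverted output.
Only N8 stuck-at-0 is consistent with every test.

N8 stuck-at-0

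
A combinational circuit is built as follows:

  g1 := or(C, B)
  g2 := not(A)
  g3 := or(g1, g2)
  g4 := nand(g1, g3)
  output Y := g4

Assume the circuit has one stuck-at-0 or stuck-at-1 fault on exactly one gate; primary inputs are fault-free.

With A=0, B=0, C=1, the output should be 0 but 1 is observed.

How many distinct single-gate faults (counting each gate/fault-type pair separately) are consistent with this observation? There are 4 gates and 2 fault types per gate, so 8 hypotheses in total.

Fault-free: g1=1, g2=1, g3=1, g4=0 → 0. Observed 1.
  g1 stuck-at-0: output 1 ✓
  g1 stuck-at-1: output 0 ✗
  g2 stuck-at-0: output 0 ✗
  g2 stuck-at-1: output 0 ✗
  g3 stuck-at-0: output 1 ✓
  g3 stuck-at-1: output 0 ✗
  g4 stuck-at-0: output 0 ✗
  g4 stuck-at-1: output 1 ✓
Consistent faults: {g1 stuck-at-0, g3 stuck-at-0, g4 stuck-at-1} — 3 in all.

3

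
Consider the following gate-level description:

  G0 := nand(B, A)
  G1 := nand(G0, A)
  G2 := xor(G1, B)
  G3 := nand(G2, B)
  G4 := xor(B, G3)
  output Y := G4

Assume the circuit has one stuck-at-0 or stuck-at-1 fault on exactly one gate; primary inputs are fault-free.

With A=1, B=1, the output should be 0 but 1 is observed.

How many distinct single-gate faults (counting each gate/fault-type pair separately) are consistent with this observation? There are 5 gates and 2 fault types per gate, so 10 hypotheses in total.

5

Fault-free: G0=0, G1=1, G2=0, G3=1, G4=0 → 0. Observed 1.
  G0 stuck-at-0: output 0 ✗
  G0 stuck-at-1: output 1 ✓
  G1 stuck-at-0: output 1 ✓
  G1 stuck-at-1: output 0 ✗
  G2 stuck-at-0: output 0 ✗
  G2 stuck-at-1: output 1 ✓
  G3 stuck-at-0: output 1 ✓
  G3 stuck-at-1: output 0 ✗
  G4 stuck-at-0: output 0 ✗
  G4 stuck-at-1: output 1 ✓
Consistent faults: {G0 stuck-at-1, G1 stuck-at-0, G2 stuck-at-1, G3 stuck-at-0, G4 stuck-at-1} — 5 in all.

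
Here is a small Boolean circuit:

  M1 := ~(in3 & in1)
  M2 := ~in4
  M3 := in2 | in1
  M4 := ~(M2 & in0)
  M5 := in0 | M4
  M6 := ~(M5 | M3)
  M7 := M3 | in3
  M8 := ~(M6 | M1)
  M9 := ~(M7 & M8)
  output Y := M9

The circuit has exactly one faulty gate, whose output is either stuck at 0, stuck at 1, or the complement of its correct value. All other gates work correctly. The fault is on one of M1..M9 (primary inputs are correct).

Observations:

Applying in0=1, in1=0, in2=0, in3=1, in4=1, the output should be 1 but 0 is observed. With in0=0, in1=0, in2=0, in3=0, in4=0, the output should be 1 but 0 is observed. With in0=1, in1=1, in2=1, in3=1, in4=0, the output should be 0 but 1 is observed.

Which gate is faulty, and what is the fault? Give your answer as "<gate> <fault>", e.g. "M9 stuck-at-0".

Fault-free values for test 1 (in0=1, in1=0, in2=0, in3=1, in4=1): M1=1, M2=0, M3=0, M4=1, M5=1, M6=0, M7=1, M8=0, M9=1, giving Y=1. Observed 0.
Test 1: faults giving observed 0 are {M1 stuck-at-0, M1 inverted output, M8 stuck-at-1, M8 inverted output, M9 stuck-at-0, M9 inverted output}.
Test 2 (in0=0, in1=0, in2=0, in3=0, in4=0): fault-free M1=1, M2=1, M3=0, M4=1, M5=1, M6=0, M7=0, M8=0, M9=1 → 1; observed 0. Eliminates M1 stuck-at-0, M1 inverted output, M8 stuck-at-1, M8 inverted output.
Test 3 (in0=1, in1=1, in2=1, in3=1, in4=0): fault-free M1=0, M2=1, M3=1, M4=0, M5=1, M6=0, M7=1, M8=1, M9=0 → 0; observed 1. Eliminates M9 stuck-at-0.
Only M9 inverted output is consistent with every test.

M9 inverted output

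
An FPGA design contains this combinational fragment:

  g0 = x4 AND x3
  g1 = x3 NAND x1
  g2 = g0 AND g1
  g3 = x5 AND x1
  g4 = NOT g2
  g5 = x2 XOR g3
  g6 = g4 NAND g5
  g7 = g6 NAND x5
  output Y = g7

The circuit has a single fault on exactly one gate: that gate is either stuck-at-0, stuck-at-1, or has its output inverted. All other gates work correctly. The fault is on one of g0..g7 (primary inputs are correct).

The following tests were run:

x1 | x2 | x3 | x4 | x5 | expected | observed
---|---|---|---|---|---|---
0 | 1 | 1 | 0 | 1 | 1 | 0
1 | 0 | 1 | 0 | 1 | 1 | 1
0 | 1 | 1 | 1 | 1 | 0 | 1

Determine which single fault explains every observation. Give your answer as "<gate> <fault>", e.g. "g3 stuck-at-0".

g0 inverted output

Fault-free values for test 1 (x1=0, x2=1, x3=1, x4=0, x5=1): g0=0, g1=1, g2=0, g3=0, g4=1, g5=1, g6=0, g7=1, giving Y=1. Observed 0.
Test 1: faults giving observed 0 are {g0 stuck-at-1, g0 inverted output, g2 stuck-at-1, g2 inverted output, g3 stuck-at-1, g3 inverted output, g4 stuck-at-0, g4 inverted output, g5 stuck-at-0, g5 inverted output, g6 stuck-at-1, g6 inverted output, g7 stuck-at-0, g7 inverted output}.
Test 2 (x1=1, x2=0, x3=1, x4=0, x5=1): fault-free g0=0, g1=0, g2=0, g3=1, g4=1, g5=1, g6=0, g7=1 → 1; observed 1. Eliminates g2 stuck-at-1, g2 inverted output, g3 inverted output, g4 stuck-at-0, g4 inverted output, g5 stuck-at-0, g5 inverted output, g6 stuck-at-1, g6 inverted output, g7 stuck-at-0, g7 inverted output.
Test 3 (x1=0, x2=1, x3=1, x4=1, x5=1): fault-free g0=1, g1=1, g2=1, g3=0, g4=0, g5=1, g6=1, g7=0 → 0; observed 1. Eliminates g0 stuck-at-1, g3 stuck-at-1.
Only g0 inverted output is consistent with every test.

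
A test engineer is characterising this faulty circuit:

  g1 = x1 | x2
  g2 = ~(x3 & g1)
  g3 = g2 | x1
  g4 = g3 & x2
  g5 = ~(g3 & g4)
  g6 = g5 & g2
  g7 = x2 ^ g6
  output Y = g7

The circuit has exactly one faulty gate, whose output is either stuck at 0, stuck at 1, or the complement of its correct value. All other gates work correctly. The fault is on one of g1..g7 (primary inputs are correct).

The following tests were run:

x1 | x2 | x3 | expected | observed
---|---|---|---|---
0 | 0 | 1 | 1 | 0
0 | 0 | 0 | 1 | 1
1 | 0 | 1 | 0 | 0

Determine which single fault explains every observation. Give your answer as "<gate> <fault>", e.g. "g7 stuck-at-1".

g1 stuck-at-1

Fault-free values for test 1 (x1=0, x2=0, x3=1): g1=0, g2=1, g3=1, g4=0, g5=1, g6=1, g7=1, giving Y=1. Observed 0.
Test 1: faults giving observed 0 are {g1 stuck-at-1, g1 inverted output, g2 stuck-at-0, g2 inverted output, g4 stuck-at-1, g4 inverted output, g5 stuck-at-0, g5 inverted output, g6 stuck-at-0, g6 inverted output, g7 stuck-at-0, g7 inverted output}.
Test 2 (x1=0, x2=0, x3=0): fault-free g1=0, g2=1, g3=1, g4=0, g5=1, g6=1, g7=1 → 1; observed 1. Eliminates g2 stuck-at-0, g2 inverted output, g4 stuck-at-1, g4 inverted output, g5 stuck-at-0, g5 inverted output, g6 stuck-at-0, g6 inverted output, g7 stuck-at-0, g7 inverted output.
Test 3 (x1=1, x2=0, x3=1): fault-free g1=1, g2=0, g3=1, g4=0, g5=1, g6=0, g7=0 → 0; observed 0. Eliminates g1 inverted output.
Only g1 stuck-at-1 is consistent with every test.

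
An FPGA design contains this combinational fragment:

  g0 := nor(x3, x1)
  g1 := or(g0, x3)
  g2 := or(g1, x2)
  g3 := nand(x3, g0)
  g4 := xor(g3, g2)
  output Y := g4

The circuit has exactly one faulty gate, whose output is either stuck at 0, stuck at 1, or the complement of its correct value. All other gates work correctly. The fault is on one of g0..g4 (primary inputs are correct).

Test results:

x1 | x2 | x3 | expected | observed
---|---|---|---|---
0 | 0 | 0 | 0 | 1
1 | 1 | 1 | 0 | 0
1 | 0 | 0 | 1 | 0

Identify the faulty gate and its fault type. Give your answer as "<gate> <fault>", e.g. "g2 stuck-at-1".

Fault-free values for test 1 (x1=0, x2=0, x3=0): g0=1, g1=1, g2=1, g3=1, g4=0, giving Y=0. Observed 1.
Test 1: faults giving observed 1 are {g0 stuck-at-0, g0 inverted output, g1 stuck-at-0, g1 inverted output, g2 stuck-at-0, g2 inverted output, g3 stuck-at-0, g3 inverted output, g4 stuck-at-1, g4 inverted output}.
Test 2 (x1=1, x2=1, x3=1): fault-free g0=0, g1=1, g2=1, g3=1, g4=0 → 0; observed 0. Eliminates g0 inverted output, g2 stuck-at-0, g2 inverted output, g3 stuck-at-0, g3 inverted output, g4 stuck-at-1, g4 inverted output.
Test 3 (x1=1, x2=0, x3=0): fault-free g0=0, g1=0, g2=0, g3=1, g4=1 → 1; observed 0. Eliminates g0 stuck-at-0, g1 stuck-at-0.
Only g1 inverted output is consistent with every test.

g1 inverted output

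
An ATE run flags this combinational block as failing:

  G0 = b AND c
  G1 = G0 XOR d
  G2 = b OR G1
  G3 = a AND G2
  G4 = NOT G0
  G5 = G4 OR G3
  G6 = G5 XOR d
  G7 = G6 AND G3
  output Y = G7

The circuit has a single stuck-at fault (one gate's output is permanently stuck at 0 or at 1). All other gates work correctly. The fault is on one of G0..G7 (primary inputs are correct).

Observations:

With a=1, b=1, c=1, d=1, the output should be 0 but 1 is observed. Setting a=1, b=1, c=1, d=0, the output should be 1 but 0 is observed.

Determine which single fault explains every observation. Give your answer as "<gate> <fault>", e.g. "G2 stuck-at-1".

Fault-free values for test 1 (a=1, b=1, c=1, d=1): G0=1, G1=0, G2=1, G3=1, G4=0, G5=1, G6=0, G7=0, giving Y=0. Observed 1.
Test 1: faults giving observed 1 are {G5 stuck-at-0, G6 stuck-at-1, G7 stuck-at-1}.
Test 2 (a=1, b=1, c=1, d=0): fault-free G0=1, G1=1, G2=1, G3=1, G4=0, G5=1, G6=1, G7=1 → 1; observed 0. Eliminates G6 stuck-at-1, G7 stuck-at-1.
Only G5 stuck-at-0 is consistent with every test.

G5 stuck-at-0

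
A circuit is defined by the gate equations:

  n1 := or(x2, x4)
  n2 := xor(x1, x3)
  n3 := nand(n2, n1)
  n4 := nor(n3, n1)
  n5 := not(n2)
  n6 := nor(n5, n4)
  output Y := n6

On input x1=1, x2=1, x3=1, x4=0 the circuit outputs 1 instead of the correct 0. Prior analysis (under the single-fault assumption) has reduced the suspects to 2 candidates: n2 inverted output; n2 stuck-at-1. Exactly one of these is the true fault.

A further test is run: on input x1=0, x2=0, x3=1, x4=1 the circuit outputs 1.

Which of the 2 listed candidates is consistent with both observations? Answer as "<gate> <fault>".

n2 stuck-at-1

Evaluate each candidate on input x1=0, x2=0, x3=1, x4=1:
  n2 inverted output: n1=1, n2=0 [inverted output], n3=1, n4=0, n5=1, n6=0 → 0 — eliminated
  n2 stuck-at-1: n1=1, n2=1 [stuck-at-1], n3=0, n4=0, n5=0, n6=1 → 1 — matches
Only n2 stuck-at-1 reproduces the observed 1.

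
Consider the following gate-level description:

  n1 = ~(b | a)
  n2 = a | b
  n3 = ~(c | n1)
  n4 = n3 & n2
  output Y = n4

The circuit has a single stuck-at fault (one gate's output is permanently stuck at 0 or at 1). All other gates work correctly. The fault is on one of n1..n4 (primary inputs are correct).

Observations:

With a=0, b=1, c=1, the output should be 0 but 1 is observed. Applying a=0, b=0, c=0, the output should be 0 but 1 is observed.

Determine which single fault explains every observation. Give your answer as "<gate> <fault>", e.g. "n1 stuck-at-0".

Fault-free values for test 1 (a=0, b=1, c=1): n1=0, n2=1, n3=0, n4=0, giving Y=0. Observed 1.
Test 1: faults giving observed 1 are {n3 stuck-at-1, n4 stuck-at-1}.
Test 2 (a=0, b=0, c=0): fault-free n1=1, n2=0, n3=0, n4=0 → 0; observed 1. Eliminates n3 stuck-at-1.
Only n4 stuck-at-1 is consistent with every test.

n4 stuck-at-1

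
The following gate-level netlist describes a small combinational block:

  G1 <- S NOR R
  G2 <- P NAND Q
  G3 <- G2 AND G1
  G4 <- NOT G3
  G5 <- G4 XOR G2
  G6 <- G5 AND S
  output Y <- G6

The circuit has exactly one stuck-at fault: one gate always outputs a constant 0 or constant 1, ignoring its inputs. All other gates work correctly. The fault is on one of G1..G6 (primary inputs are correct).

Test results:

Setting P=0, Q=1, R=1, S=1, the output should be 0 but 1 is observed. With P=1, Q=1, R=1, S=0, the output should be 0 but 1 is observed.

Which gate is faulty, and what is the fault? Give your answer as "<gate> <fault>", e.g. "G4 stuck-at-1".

Fault-free values for test 1 (P=0, Q=1, R=1, S=1): G1=0, G2=1, G3=0, G4=1, G5=0, G6=0, giving Y=0. Observed 1.
Test 1: faults giving observed 1 are {G1 stuck-at-1, G2 stuck-at-0, G3 stuck-at-1, G4 stuck-at-0, G5 stuck-at-1, G6 stuck-at-1}.
Test 2 (P=1, Q=1, R=1, S=0): fault-free G1=0, G2=0, G3=0, G4=1, G5=1, G6=0 → 0; observed 1. Eliminates G1 stuck-at-1, G2 stuck-at-0, G3 stuck-at-1, G4 stuck-at-0, G5 stuck-at-1.
Only G6 stuck-at-1 is consistent with every test.

G6 stuck-at-1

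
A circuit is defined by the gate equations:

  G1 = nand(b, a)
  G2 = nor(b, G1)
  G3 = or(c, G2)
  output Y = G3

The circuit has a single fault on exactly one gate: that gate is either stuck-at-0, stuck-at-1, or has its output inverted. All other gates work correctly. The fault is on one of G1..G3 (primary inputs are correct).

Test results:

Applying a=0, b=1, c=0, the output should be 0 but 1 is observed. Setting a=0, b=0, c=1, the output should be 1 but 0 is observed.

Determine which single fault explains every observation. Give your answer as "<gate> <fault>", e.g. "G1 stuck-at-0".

Fault-free values for test 1 (a=0, b=1, c=0): G1=1, G2=0, G3=0, giving Y=0. Observed 1.
Test 1: faults giving observed 1 are {G2 stuck-at-1, G2 inverted output, G3 stuck-at-1, G3 inverted output}.
Test 2 (a=0, b=0, c=1): fault-free G1=1, G2=0, G3=1 → 1; observed 0. Eliminates G2 stuck-at-1, G2 inverted output, G3 stuck-at-1.
Only G3 inverted output is consistent with every test.

G3 inverted output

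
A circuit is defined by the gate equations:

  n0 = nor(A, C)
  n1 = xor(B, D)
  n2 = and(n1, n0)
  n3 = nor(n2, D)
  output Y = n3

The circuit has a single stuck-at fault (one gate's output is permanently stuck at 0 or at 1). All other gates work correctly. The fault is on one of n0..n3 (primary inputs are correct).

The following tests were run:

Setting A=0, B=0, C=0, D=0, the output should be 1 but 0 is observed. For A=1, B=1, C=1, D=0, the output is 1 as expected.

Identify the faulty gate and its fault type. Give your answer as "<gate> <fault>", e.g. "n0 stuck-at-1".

Fault-free values for test 1 (A=0, B=0, C=0, D=0): n0=1, n1=0, n2=0, n3=1, giving Y=1. Observed 0.
Test 1: faults giving observed 0 are {n1 stuck-at-1, n2 stuck-at-1, n3 stuck-at-0}.
Test 2 (A=1, B=1, C=1, D=0): fault-free n0=0, n1=1, n2=0, n3=1 → 1; observed 1. Eliminates n2 stuck-at-1, n3 stuck-at-0.
Only n1 stuck-at-1 is consistent with every test.

n1 stuck-at-1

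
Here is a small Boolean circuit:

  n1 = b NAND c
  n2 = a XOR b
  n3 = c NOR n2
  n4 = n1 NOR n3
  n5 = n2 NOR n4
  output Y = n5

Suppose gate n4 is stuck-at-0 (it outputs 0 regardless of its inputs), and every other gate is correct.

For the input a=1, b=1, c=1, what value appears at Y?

1

Propagate with n4 forced: n1=0, n2=0, n3=0, n4=0 [stuck-at-0], n5=1.
So Y = 1. (Without the fault it would be 0.)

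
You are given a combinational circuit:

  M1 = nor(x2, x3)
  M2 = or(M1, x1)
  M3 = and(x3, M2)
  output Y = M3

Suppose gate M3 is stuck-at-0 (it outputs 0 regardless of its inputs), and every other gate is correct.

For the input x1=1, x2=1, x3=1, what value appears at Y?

Propagate with M3 forced: M1=0, M2=1, M3=0 [stuck-at-0].
So Y = 0. (Without the fault it would be 1.)

0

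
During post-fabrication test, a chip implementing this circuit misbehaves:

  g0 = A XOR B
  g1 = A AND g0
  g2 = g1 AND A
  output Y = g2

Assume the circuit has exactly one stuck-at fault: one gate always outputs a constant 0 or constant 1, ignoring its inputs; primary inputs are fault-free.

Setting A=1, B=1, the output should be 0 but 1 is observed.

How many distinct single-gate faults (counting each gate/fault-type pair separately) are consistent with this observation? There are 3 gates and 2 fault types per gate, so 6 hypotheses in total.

3

Fault-free: g0=0, g1=0, g2=0 → 0. Observed 1.
  g0 stuck-at-0: output 0 ✗
  g0 stuck-at-1: output 1 ✓
  g1 stuck-at-0: output 0 ✗
  g1 stuck-at-1: output 1 ✓
  g2 stuck-at-0: output 0 ✗
  g2 stuck-at-1: output 1 ✓
Consistent faults: {g0 stuck-at-1, g1 stuck-at-1, g2 stuck-at-1} — 3 in all.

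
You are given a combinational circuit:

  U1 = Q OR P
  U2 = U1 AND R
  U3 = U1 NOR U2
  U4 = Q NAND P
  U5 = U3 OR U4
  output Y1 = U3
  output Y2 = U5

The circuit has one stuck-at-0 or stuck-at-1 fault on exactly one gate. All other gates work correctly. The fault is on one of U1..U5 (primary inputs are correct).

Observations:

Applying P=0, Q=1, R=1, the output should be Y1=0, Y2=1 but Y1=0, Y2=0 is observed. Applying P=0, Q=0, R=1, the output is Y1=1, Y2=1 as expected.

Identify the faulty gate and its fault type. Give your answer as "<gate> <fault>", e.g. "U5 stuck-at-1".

U4 stuck-at-0

Fault-free values for test 1 (P=0, Q=1, R=1): U1=1, U2=1, U3=0, U4=1, U5=1, giving Y1=0, Y2=1. Observed Y1=0, Y2=0.
Test 1: faults giving observed Y1=0, Y2=0 are {U4 stuck-at-0, U5 stuck-at-0}.
Test 2 (P=0, Q=0, R=1): fault-free U1=0, U2=0, U3=1, U4=1, U5=1 → Y1=1, Y2=1; observed Y1=1, Y2=1. Eliminates U5 stuck-at-0.
Only U4 stuck-at-0 is consistent with every test.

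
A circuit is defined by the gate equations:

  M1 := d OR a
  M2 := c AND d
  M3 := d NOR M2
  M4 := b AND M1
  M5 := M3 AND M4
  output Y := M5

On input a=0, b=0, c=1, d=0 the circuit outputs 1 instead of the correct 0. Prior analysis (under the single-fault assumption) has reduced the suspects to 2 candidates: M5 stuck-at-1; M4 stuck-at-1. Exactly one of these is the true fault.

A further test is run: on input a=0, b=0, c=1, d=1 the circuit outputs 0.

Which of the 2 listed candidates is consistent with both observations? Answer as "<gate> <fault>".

M4 stuck-at-1

Evaluate each candidate on input a=0, b=0, c=1, d=1:
  M5 stuck-at-1: M1=1, M2=1, M3=0, M4=0, M5=1 [stuck-at-1] → 1 — eliminated
  M4 stuck-at-1: M1=1, M2=1, M3=0, M4=1 [stuck-at-1], M5=0 → 0 — matches
Only M4 stuck-at-1 reproduces the observed 0.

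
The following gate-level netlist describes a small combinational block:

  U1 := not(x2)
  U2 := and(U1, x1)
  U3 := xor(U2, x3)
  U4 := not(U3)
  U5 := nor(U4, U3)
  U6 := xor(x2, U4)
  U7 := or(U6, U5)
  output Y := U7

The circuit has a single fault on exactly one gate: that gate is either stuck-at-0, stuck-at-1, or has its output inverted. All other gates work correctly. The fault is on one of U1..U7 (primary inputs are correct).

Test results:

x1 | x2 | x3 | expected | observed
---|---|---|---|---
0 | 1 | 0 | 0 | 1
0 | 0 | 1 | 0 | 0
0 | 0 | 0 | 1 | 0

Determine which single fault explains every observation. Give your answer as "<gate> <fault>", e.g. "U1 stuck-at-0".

U3 stuck-at-1

Fault-free values for test 1 (x1=0, x2=1, x3=0): U1=0, U2=0, U3=0, U4=1, U5=0, U6=0, U7=0, giving Y=0. Observed 1.
Test 1: faults giving observed 1 are {U2 stuck-at-1, U2 inverted output, U3 stuck-at-1, U3 inverted output, U4 stuck-at-0, U4 inverted output, U5 stuck-at-1, U5 inverted output, U6 stuck-at-1, U6 inverted output, U7 stuck-at-1, U7 inverted output}.
Test 2 (x1=0, x2=0, x3=1): fault-free U1=1, U2=0, U3=1, U4=0, U5=0, U6=0, U7=0 → 0; observed 0. Eliminates U2 stuck-at-1, U2 inverted output, U3 inverted output, U4 inverted output, U5 stuck-at-1, U5 inverted output, U6 stuck-at-1, U6 inverted output, U7 stuck-at-1, U7 inverted output.
Test 3 (x1=0, x2=0, x3=0): fault-free U1=1, U2=0, U3=0, U4=1, U5=0, U6=1, U7=1 → 1; observed 0. Eliminates U4 stuck-at-0.
Only U3 stuck-at-1 is consistent with every test.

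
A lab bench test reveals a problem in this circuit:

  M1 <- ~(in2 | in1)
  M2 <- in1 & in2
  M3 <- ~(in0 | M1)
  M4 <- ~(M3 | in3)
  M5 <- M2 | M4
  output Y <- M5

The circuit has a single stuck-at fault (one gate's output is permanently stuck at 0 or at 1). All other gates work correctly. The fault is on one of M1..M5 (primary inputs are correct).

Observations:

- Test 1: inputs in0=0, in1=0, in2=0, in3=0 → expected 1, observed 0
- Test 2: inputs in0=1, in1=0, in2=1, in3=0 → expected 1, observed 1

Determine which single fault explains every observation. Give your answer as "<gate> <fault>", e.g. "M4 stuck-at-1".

Fault-free values for test 1 (in0=0, in1=0, in2=0, in3=0): M1=1, M2=0, M3=0, M4=1, M5=1, giving Y=1. Observed 0.
Test 1: faults giving observed 0 are {M1 stuck-at-0, M3 stuck-at-1, M4 stuck-at-0, M5 stuck-at-0}.
Test 2 (in0=1, in1=0, in2=1, in3=0): fault-free M1=0, M2=0, M3=0, M4=1, M5=1 → 1; observed 1. Eliminates M3 stuck-at-1, M4 stuck-at-0, M5 stuck-at-0.
Only M1 stuck-at-0 is consistent with every test.

M1 stuck-at-0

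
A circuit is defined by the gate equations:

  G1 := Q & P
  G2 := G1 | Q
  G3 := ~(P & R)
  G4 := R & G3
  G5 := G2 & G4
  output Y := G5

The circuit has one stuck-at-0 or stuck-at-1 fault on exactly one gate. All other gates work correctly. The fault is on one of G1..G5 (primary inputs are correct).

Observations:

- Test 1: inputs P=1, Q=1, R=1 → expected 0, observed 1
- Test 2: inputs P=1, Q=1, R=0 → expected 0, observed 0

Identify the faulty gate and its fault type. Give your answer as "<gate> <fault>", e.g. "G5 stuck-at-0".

Fault-free values for test 1 (P=1, Q=1, R=1): G1=1, G2=1, G3=0, G4=0, G5=0, giving Y=0. Observed 1.
Test 1: faults giving observed 1 are {G3 stuck-at-1, G4 stuck-at-1, G5 stuck-at-1}.
Test 2 (P=1, Q=1, R=0): fault-free G1=1, G2=1, G3=1, G4=0, G5=0 → 0; observed 0. Eliminates G4 stuck-at-1, G5 stuck-at-1.
Only G3 stuck-at-1 is consistent with every test.

G3 stuck-at-1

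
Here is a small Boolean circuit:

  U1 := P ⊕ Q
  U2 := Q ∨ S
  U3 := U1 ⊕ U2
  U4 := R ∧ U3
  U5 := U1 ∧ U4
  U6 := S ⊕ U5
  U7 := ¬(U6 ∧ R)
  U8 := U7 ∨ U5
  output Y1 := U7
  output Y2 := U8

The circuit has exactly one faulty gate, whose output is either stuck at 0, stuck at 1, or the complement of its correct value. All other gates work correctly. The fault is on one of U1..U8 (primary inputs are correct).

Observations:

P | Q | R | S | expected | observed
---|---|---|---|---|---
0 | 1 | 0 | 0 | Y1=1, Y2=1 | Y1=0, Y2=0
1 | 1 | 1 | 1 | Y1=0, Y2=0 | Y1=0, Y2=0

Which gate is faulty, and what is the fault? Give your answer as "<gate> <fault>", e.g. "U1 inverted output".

U7 stuck-at-0

Fault-free values for test 1 (P=0, Q=1, R=0, S=0): U1=1, U2=1, U3=0, U4=0, U5=0, U6=0, U7=1, U8=1, giving Y1=1, Y2=1. Observed Y1=0, Y2=0.
Test 1: faults giving observed Y1=0, Y2=0 are {U7 stuck-at-0, U7 inverted output}.
Test 2 (P=1, Q=1, R=1, S=1): fault-free U1=0, U2=1, U3=1, U4=1, U5=0, U6=1, U7=0, U8=0 → Y1=0, Y2=0; observed Y1=0, Y2=0. Eliminates U7 inverted output.
Only U7 stuck-at-0 is consistent with every test.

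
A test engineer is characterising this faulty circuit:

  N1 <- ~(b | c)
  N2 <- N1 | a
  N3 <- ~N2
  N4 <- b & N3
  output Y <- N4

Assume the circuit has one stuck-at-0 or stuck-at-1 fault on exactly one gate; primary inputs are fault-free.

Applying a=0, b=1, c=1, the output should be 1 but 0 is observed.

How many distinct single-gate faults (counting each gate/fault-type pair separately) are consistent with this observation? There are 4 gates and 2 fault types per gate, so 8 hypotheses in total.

Fault-free: N1=0, N2=0, N3=1, N4=1 → 1. Observed 0.
  N1 stuck-at-0: output 1 ✗
  N1 stuck-at-1: output 0 ✓
  N2 stuck-at-0: output 1 ✗
  N2 stuck-at-1: output 0 ✓
  N3 stuck-at-0: output 0 ✓
  N3 stuck-at-1: output 1 ✗
  N4 stuck-at-0: output 0 ✓
  N4 stuck-at-1: output 1 ✗
Consistent faults: {N1 stuck-at-1, N2 stuck-at-1, N3 stuck-at-0, N4 stuck-at-0} — 4 in all.

4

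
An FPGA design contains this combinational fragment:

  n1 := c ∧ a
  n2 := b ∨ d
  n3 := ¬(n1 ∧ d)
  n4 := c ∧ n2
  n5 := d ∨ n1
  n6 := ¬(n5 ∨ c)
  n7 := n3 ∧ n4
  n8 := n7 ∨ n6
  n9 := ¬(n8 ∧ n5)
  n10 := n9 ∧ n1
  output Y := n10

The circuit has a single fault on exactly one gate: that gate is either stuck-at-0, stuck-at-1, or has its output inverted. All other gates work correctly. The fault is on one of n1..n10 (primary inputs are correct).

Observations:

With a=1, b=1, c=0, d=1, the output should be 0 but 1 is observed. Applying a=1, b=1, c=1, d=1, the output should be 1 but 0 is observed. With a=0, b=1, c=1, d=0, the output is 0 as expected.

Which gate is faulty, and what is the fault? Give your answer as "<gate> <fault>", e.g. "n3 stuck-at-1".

n1 inverted output

Fault-free values for test 1 (a=1, b=1, c=0, d=1): n1=0, n2=1, n3=1, n4=0, n5=1, n6=0, n7=0, n8=0, n9=1, n10=0, giving Y=0. Observed 1.
Test 1: faults giving observed 1 are {n1 stuck-at-1, n1 inverted output, n10 stuck-at-1, n10 inverted output}.
Test 2 (a=1, b=1, c=1, d=1): fault-free n1=1, n2=1, n3=0, n4=1, n5=1, n6=0, n7=0, n8=0, n9=1, n10=1 → 1; observed 0. Eliminates n1 stuck-at-1, n10 stuck-at-1.
Test 3 (a=0, b=1, c=1, d=0): fault-free n1=0, n2=1, n3=1, n4=1, n5=0, n6=0, n7=1, n8=1, n9=1, n10=0 → 0; observed 0. Eliminates n10 inverted output.
Only n1 inverted output is consistent with every test.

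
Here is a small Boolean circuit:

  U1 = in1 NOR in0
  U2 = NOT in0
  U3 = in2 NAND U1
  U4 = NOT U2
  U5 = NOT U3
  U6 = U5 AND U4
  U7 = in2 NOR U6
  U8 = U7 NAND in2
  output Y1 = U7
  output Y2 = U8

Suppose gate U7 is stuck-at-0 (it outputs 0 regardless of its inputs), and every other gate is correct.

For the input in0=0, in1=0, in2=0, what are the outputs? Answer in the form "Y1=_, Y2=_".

Y1=0, Y2=1

Propagate with U7 forced: U1=1, U2=1, U3=1, U4=0, U5=0, U6=0, U7=0 [stuck-at-0], U8=1.
So the outputs are Y1=0, Y2=1. (Without the fault they would be Y1=1, Y2=1.)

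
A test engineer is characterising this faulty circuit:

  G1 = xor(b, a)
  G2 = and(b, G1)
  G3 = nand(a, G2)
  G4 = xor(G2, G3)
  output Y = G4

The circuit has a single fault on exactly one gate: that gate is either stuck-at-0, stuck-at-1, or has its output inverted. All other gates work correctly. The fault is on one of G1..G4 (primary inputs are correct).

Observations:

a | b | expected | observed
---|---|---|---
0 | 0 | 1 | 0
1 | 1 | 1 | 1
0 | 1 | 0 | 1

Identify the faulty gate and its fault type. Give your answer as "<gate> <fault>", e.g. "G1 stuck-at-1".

Fault-free values for test 1 (a=0, b=0): G1=0, G2=0, G3=1, G4=1, giving Y=1. Observed 0.
Test 1: faults giving observed 0 are {G2 stuck-at-1, G2 inverted output, G3 stuck-at-0, G3 inverted output, G4 stuck-at-0, G4 inverted output}.
Test 2 (a=1, b=1): fault-free G1=0, G2=0, G3=1, G4=1 → 1; observed 1. Eliminates G3 stuck-at-0, G3 inverted output, G4 stuck-at-0, G4 inverted output.
Test 3 (a=0, b=1): fault-free G1=1, G2=1, G3=1, G4=0 → 0; observed 1. Eliminates G2 stuck-at-1.
Only G2 inverted output is consistent with every test.

G2 inverted output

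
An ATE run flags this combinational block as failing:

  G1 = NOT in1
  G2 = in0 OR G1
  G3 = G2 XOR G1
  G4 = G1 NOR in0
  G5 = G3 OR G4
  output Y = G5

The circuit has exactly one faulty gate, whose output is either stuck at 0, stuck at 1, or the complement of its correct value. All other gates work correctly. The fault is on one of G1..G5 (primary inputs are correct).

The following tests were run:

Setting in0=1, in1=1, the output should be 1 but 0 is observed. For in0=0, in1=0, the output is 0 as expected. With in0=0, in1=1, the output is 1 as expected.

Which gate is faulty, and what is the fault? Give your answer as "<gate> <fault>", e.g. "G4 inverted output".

Fault-free values for test 1 (in0=1, in1=1): G1=0, G2=1, G3=1, G4=0, G5=1, giving Y=1. Observed 0.
Test 1: faults giving observed 0 are {G1 stuck-at-1, G1 inverted output, G2 stuck-at-0, G2 inverted output, G3 stuck-at-0, G3 inverted output, G5 stuck-at-0, G5 inverted output}.
Test 2 (in0=0, in1=0): fault-free G1=1, G2=1, G3=0, G4=0, G5=0 → 0; observed 0. Eliminates G1 inverted output, G2 stuck-at-0, G2 inverted output, G3 inverted output, G5 inverted output.
Test 3 (in0=0, in1=1): fault-free G1=0, G2=0, G3=0, G4=1, G5=1 → 1; observed 1. Eliminates G1 stuck-at-1, G5 stuck-at-0.
Only G3 stuck-at-0 is consistent with every test.

G3 stuck-at-0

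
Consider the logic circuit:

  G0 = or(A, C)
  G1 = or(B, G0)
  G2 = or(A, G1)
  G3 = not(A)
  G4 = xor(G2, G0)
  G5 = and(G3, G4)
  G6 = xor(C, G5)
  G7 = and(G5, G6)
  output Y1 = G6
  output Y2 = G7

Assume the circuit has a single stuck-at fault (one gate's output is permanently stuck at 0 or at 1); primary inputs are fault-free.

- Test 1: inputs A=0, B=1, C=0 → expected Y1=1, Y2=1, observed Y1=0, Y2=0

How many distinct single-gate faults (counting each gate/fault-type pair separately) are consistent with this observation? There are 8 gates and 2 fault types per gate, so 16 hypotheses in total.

Fault-free: G0=0, G1=1, G2=1, G3=1, G4=1, G5=1, G6=1, G7=1 → Y1=1, Y2=1. Observed Y1=0, Y2=0.
  G0: stuck-at-1 ✓; others ✗
  G1: stuck-at-0 ✓; others ✗
  G2: stuck-at-0 ✓; others ✗
  G3: stuck-at-0 ✓; others ✗
  G4: stuck-at-0 ✓; others ✗
  G5: stuck-at-0 ✓; others ✗
  G6: stuck-at-0 ✓; others ✗
  G7: none of the 2 fault types match ✗
Consistent faults: {G0 stuck-at-1, G1 stuck-at-0, G2 stuck-at-0, G3 stuck-at-0, G4 stuck-at-0, G5 stuck-at-0, G6 stuck-at-0} — 7 in all.

7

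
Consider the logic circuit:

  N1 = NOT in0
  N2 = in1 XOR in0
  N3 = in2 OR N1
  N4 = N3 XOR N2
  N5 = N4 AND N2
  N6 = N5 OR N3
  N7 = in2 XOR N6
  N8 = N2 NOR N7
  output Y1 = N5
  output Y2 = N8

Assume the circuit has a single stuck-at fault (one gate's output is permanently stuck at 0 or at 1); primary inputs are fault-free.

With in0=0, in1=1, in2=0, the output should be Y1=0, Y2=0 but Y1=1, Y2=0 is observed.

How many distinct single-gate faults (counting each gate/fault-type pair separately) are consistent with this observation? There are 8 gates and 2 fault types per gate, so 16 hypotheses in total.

4

Fault-free: N1=1, N2=1, N3=1, N4=0, N5=0, N6=1, N7=1, N8=0 → Y1=0, Y2=0. Observed Y1=1, Y2=0.
  N1: stuck-at-0 ✓; others ✗
  N2: none of the 2 fault types match ✗
  N3: stuck-at-0 ✓; others ✗
  N4: stuck-at-1 ✓; others ✗
  N5: stuck-at-1 ✓; others ✗
  N6: none of the 2 fault types match ✗
  N7: none of the 2 fault types match ✗
  N8: none of the 2 fault types match ✗
Consistent faults: {N1 stuck-at-0, N3 stuck-at-0, N4 stuck-at-1, N5 stuck-at-1} — 4 in all.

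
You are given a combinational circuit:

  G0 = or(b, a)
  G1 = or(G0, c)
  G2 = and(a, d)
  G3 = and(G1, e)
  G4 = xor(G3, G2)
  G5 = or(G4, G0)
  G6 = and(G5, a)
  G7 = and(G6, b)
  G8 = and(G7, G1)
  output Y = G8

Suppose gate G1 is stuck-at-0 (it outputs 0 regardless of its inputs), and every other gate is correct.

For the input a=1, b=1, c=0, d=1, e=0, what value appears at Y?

Propagate with G1 forced: G0=1, G1=0 [stuck-at-0], G2=1, G3=0, G4=1, G5=1, G6=1, G7=1, G8=0.
So Y = 0. (Without the fault it would be 1.)

0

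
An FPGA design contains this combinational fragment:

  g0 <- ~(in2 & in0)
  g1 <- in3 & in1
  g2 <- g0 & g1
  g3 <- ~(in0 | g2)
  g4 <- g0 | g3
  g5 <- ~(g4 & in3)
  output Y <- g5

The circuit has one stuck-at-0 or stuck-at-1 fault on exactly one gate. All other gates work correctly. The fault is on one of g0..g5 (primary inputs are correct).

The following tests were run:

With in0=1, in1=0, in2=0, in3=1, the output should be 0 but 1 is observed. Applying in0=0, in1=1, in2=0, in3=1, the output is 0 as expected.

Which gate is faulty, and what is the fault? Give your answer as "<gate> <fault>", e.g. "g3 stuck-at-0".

g0 stuck-at-0

Fault-free values for test 1 (in0=1, in1=0, in2=0, in3=1): g0=1, g1=0, g2=0, g3=0, g4=1, g5=0, giving Y=0. Observed 1.
Test 1: faults giving observed 1 are {g0 stuck-at-0, g4 stuck-at-0, g5 stuck-at-1}.
Test 2 (in0=0, in1=1, in2=0, in3=1): fault-free g0=1, g1=1, g2=1, g3=0, g4=1, g5=0 → 0; observed 0. Eliminates g4 stuck-at-0, g5 stuck-at-1.
Only g0 stuck-at-0 is consistent with every test.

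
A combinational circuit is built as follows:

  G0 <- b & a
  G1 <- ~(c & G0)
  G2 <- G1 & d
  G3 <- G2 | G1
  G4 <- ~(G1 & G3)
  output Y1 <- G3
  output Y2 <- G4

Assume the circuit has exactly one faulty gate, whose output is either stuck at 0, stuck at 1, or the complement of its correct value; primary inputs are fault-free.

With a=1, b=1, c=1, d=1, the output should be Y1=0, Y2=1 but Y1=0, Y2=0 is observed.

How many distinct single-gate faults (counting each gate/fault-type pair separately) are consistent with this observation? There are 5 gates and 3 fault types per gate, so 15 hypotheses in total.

2

Fault-free: G0=1, G1=0, G2=0, G3=0, G4=1 → Y1=0, Y2=1. Observed Y1=0, Y2=0.
  G0: none of the 3 fault types match ✗
  G1: none of the 3 fault types match ✗
  G2: none of the 3 fault types match ✗
  G3: none of the 3 fault types match ✗
  G4: stuck-at-0, inverted output ✓; others ✗
Consistent faults: {G4 stuck-at-0, G4 inverted output} — 2 in all.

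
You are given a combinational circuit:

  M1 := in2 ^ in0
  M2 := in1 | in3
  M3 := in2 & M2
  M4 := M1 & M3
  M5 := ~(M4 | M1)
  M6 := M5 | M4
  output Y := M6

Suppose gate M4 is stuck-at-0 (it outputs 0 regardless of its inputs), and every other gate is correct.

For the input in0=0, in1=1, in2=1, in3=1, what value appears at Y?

Propagate with M4 forced: M1=1, M2=1, M3=1, M4=0 [stuck-at-0], M5=0, M6=0.
So Y = 0. (Without the fault it would be 1.)

0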